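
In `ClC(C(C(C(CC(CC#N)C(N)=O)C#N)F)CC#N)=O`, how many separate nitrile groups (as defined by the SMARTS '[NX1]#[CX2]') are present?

3

[NX1]#[CX2] is the SMARTS for a nitrile: a nitrogen triple-bonded to a two-connected carbon.
The molecule carries 3 separate instances of a nitrile (-C#N) meeting every constraint; each maps to a distinct set of atoms, giving 3 matches.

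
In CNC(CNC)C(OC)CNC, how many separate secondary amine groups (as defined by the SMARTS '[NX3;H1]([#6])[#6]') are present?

3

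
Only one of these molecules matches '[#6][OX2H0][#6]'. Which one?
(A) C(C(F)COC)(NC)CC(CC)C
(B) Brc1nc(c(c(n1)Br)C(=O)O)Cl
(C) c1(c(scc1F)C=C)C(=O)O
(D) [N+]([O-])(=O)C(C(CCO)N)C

[#6][OX2H0][#6] describes an aliphatic oxygen bridging two carbons with no H on the oxygen (an ether).
(A) contains a methoxy ether (-OCH3), which satisfies every atom and bond constraint.
(B) has a carboxylic acid group (-C(=O)OH) but the -OH oxygen has H1; the =O is OX1, not OX2.
(C) has a carboxylic acid group (-C(=O)OH) but the -OH oxygen has H1; the =O is OX1, not OX2.
(D) has a hydroxyl group (-OH) but the oxygen has H1, not H0 bridging two carbons.
So the answer is (A).

A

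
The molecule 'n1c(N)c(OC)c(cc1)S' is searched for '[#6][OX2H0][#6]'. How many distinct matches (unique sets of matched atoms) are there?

[#6][OX2H0][#6] is the SMARTS for an ether: an aliphatic oxygen bridging two carbons with no H on the oxygen.
Exactly one fragment in the molecule meets all constraints, giving 1 match.

1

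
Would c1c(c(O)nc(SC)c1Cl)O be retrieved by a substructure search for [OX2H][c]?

Yes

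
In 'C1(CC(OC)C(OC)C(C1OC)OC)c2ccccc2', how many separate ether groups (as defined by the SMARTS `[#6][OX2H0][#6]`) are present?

4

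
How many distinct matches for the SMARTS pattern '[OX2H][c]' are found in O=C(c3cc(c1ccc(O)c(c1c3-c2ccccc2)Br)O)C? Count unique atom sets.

[OX2H][c] is the SMARTS for a phenol: a hydroxyl oxygen attached to an aromatic carbon.
The molecule carries 2 separate instances of a hydroxyl group (-OH) meeting every constraint; each maps to a distinct set of atoms, giving 2 matches.

2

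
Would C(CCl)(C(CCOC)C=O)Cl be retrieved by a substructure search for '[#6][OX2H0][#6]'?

Yes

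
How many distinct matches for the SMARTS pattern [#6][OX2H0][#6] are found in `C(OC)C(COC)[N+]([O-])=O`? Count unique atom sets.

2

[#6][OX2H0][#6] is the SMARTS for an ether: an aliphatic oxygen bridging two carbons with no H on the oxygen.
The molecule carries 2 separate instances of a methoxy ether (-OCH3) meeting every constraint; each maps to a distinct set of atoms, giving 2 matches.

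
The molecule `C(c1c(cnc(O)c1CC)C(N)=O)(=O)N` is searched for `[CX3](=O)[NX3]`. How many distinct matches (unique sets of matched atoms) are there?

2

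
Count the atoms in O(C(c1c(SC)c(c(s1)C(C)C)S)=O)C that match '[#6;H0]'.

The query [#6;H0] means: any carbon with no attached hydrogen.
Check the 15 heavy atoms by environment: 1× s (aromatic, H0) → no; 4× c (aromatic, H0) → match; 1× S (H1) → no; 1× C (H1) → no; 4× C (H3) → no; 1× S (H0) → no; 1× C (H0) → match; 2× O (H0) → no.
Summing the matching environments: 4 + 1 = 5 matching atoms.

5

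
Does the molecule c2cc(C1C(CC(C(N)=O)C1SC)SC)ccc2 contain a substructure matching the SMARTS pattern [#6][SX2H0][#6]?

Yes

The pattern [#6][SX2H0][#6] describes an aliphatic sulfur bridging two carbons with no H on the sulfur — a thioether.
The molecule carries a methylthio ether (-SCH3), whose atoms satisfy every constraint of the query, so the pattern matches.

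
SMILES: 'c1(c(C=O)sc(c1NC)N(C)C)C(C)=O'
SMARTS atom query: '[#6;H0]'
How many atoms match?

Check the 15 heavy atoms by environment: 1× s (aromatic, H0) → no; 4× c (aromatic, H0) → match; 1× C (H0) → match; 2× O (H0) → no; 4× C (H3) → no; 1× N (H1) → no; 1× N (H0) → no; 1× C (H1) → no.
Summing the matching environments: 4 + 1 = 5 matching atoms.

5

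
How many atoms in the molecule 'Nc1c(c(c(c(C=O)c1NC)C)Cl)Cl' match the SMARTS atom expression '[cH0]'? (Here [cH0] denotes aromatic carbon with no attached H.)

6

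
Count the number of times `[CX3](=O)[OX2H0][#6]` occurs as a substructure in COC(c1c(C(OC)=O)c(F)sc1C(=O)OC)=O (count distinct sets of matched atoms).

[CX3](=O)[OX2H0][#6] is the SMARTS for an ester: a carbonyl carbon bonded to an oxygen that is itself bonded to carbon (no H on that O).
The molecule carries 3 separate instances of a methyl-ester group (-C(=O)OCH3) meeting every constraint; each maps to a distinct set of atoms, giving 3 matches.

3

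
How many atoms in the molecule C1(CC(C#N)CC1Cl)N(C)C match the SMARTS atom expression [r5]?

The query [r5] means: r5 matches atoms in a five-membered ring.
Check the 11 heavy atoms by environment: 5× C (in 5-ring) → match; 3× C (acyclic) → no; 2× N (acyclic) → no; 1× Cl (acyclic) → no.
That gives 5 matching atoms.

5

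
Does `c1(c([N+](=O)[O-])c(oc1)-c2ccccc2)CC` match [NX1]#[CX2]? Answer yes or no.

The pattern [NX1]#[CX2] describes a nitrogen triple-bonded to a two-connected carbon — a nitrile.
The closest candidate here is a nitro group (-[N+](=O)[O-]), but there is no C#N triple bond. No other fragment satisfies the full query, so there is no match.

No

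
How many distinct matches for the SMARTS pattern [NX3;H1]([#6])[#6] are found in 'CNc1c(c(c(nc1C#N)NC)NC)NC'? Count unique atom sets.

4

[NX3;H1]([#6])[#6] is the SMARTS for a secondary amine: a trivalent nitrogen with one H, bonded to two carbons.
The molecule carries 4 separate instances of an N-methylamino group (-NHCH3) meeting every constraint; each maps to a distinct set of atoms, giving 4 matches.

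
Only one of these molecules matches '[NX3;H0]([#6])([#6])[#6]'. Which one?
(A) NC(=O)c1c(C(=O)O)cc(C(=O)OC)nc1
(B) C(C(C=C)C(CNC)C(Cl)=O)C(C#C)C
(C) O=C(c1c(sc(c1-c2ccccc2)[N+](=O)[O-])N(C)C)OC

C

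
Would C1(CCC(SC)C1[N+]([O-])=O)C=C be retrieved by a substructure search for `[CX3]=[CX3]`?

Yes

The pattern [CX3]=[CX3] describes a non-aromatic C=C double bond between two sp2 carbons — an alkene.
The molecule carries a vinyl group (-CH=CH2), whose atoms satisfy every constraint of the query, so the pattern matches.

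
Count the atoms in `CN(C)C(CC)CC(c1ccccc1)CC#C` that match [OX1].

0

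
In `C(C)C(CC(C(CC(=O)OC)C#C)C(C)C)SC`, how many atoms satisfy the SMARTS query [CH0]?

2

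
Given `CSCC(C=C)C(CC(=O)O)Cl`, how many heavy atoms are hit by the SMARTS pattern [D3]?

3

Check the 12 heavy atoms by environment: 3× C (D2) → no; 3× C (D3) → match; 2× O (D1) → no; 2× C (D1) → no; 1× S (D2) → no; 1× Cl (D1) → no.
That gives 3 matching atoms.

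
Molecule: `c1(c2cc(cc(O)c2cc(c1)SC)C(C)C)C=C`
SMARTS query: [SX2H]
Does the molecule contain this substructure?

No

The pattern [SX2H] describes an aliphatic sulfur with two connections, one being H — a thiol.
The closest candidate here is a methylthio ether (-SCH3), but the sulfur has H0 (bonded to two carbons), not H1. No other fragment satisfies the full query, so there is no match.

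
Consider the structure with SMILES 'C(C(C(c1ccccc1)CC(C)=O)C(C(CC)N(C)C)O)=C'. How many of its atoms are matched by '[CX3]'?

The query [CX3] means: C with X3: aliphatic carbon with exactly 3 total connections.
Check the 22 heavy atoms by environment: 10× C (X4) → no; 3× C (X3) → match; 1× N (X3) → no; 1× O (X1) → no; 6× c (aromatic, X3) → no; 1× O (X2) → no.
That gives 3 matching atoms.

3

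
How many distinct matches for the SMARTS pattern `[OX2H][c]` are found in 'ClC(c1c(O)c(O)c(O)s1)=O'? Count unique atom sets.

3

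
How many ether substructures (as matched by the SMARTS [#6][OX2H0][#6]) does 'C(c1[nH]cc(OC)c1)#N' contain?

1

[#6][OX2H0][#6] is the SMARTS for an ether: an aliphatic oxygen bridging two carbons with no H on the oxygen.
Exactly one fragment in the molecule meets all constraints, giving 1 match.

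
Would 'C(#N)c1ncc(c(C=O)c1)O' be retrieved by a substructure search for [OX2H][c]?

Yes

The pattern [OX2H][c] describes a hydroxyl oxygen attached to an aromatic carbon — a phenol.
The molecule carries a hydroxyl group (-OH), whose atoms satisfy every constraint of the query, so the pattern matches.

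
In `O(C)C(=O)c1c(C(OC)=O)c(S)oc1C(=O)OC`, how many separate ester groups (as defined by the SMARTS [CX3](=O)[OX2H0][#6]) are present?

3

[CX3](=O)[OX2H0][#6] is the SMARTS for an ester: a carbonyl carbon bonded to an oxygen that is itself bonded to carbon (no H on that O).
The molecule carries 3 separate instances of a methyl-ester group (-C(=O)OCH3) meeting every constraint; each maps to a distinct set of atoms, giving 3 matches.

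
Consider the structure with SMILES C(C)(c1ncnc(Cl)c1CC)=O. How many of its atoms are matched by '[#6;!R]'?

4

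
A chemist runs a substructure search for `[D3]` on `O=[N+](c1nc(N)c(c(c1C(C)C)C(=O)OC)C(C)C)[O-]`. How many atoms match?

9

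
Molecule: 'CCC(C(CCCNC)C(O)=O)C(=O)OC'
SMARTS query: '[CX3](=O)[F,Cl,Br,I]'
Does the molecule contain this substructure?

No

The pattern [CX3](=O)[F,Cl,Br,I] describes a carbonyl carbon bonded to a halogen — an acyl halide.
The closest candidate here is a carboxylic acid group (-C(=O)OH), but the carbonyl is bonded to -OH, not to a halogen. No other fragment satisfies the full query, so there is no match.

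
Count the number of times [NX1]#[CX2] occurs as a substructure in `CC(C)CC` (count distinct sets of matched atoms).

0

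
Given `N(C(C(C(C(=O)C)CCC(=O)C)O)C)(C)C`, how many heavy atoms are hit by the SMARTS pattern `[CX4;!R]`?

10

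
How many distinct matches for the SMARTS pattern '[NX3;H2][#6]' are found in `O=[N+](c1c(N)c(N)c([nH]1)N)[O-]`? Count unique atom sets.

3

[NX3;H2][#6] is the SMARTS for a primary amine: a trivalent nitrogen with two H attached to carbon.
The molecule carries 3 separate instances of a primary amino group (-NH2) meeting every constraint; each maps to a distinct set of atoms, giving 3 matches.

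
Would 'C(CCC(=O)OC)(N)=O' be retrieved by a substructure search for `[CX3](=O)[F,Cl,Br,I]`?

No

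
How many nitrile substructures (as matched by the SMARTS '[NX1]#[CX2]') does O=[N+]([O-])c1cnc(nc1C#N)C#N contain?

2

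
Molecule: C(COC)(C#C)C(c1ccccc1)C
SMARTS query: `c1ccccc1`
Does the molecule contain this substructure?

Yes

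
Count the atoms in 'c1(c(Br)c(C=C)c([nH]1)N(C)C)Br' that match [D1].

5

Check the 12 heavy atoms by environment: 1× n (aromatic, D2) → no; 4× c (aromatic, D3) → no; 1× N (D3) → no; 3× C (D1) → match; 2× Br (D1) → match; 1× C (D2) → no.
Summing the matching environments: 3 + 2 = 5 matching atoms.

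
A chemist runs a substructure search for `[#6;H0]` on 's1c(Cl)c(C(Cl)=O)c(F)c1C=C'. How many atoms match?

5

The query [#6;H0] means: any carbon with no attached hydrogen.
Check the 12 heavy atoms by environment: 1× s (aromatic, H0) → no; 4× c (aromatic, H0) → match; 1× F (H0) → no; 1× C (H1) → no; 1× C (H2) → no; 2× Cl (H0) → no; 1× C (H0) → match; 1× O (H0) → no.
Summing the matching environments: 4 + 1 = 5 matching atoms.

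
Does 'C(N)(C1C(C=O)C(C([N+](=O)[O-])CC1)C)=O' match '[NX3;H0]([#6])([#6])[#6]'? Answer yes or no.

No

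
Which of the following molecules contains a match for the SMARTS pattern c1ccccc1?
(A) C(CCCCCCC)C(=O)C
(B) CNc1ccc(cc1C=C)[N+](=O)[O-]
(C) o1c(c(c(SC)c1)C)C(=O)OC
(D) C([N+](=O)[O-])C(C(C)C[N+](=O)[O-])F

B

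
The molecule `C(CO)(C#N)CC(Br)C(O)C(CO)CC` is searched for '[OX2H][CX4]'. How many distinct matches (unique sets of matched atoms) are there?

3

[OX2H][CX4] is the SMARTS for an aliphatic alcohol: a hydroxyl oxygen bound to an sp3 (X4) carbon.
The molecule carries 3 separate instances of a hydroxyl group (-OH) meeting every constraint; each maps to a distinct set of atoms, giving 3 matches.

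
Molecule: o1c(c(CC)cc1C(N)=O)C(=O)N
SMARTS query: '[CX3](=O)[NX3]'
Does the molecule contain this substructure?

The pattern [CX3](=O)[NX3] describes a carbonyl carbon bonded to a trivalent nitrogen — an amide.
The molecule carries a primary amide (-C(=O)NH2), whose atoms satisfy every constraint of the query, so the pattern matches.

Yes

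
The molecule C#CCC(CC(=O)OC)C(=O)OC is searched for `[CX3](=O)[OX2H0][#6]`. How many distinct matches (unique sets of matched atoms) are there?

[CX3](=O)[OX2H0][#6] is the SMARTS for an ester: a carbonyl carbon bonded to an oxygen that is itself bonded to carbon (no H on that O).
The molecule carries 2 separate instances of a methyl-ester group (-C(=O)OCH3) meeting every constraint; each maps to a distinct set of atoms, giving 2 matches.

2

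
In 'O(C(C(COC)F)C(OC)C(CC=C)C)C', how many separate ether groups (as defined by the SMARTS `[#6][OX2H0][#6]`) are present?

3

[#6][OX2H0][#6] is the SMARTS for an ether: an aliphatic oxygen bridging two carbons with no H on the oxygen.
The molecule carries 3 separate instances of a methoxy ether (-OCH3) meeting every constraint; each maps to a distinct set of atoms, giving 3 matches.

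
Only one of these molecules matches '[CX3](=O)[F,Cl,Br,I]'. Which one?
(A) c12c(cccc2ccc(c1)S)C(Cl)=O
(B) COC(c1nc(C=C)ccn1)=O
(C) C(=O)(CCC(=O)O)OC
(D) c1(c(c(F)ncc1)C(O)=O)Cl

A

[CX3](=O)[F,Cl,Br,I] describes a carbonyl carbon bonded to a halogen (an acyl halide).
(A) contains an acyl chloride (-C(=O)Cl), which satisfies every atom and bond constraint.
(B) has a methyl-ester group (-C(=O)OCH3) but the carbonyl is bonded to -O-C, not to a halogen.
(C) has a carboxylic acid group (-C(=O)OH) but the carbonyl is bonded to -OH, not to a halogen.
(D) has a carboxylic acid group (-C(=O)OH) but the carbonyl is bonded to -OH, not to a halogen.
So the answer is (A).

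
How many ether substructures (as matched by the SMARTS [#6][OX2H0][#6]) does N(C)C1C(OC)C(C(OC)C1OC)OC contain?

4

[#6][OX2H0][#6] is the SMARTS for an ether: an aliphatic oxygen bridging two carbons with no H on the oxygen.
The molecule carries 4 separate instances of a methoxy ether (-OCH3) meeting every constraint; each maps to a distinct set of atoms, giving 4 matches.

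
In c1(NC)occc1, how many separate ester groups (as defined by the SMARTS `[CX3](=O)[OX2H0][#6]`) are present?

[CX3](=O)[OX2H0][#6] is the SMARTS for an ester: a carbonyl carbon bonded to an oxygen that is itself bonded to carbon (no H on that O).
No fragment in the molecule satisfies every constraint, giving 0 matches.

0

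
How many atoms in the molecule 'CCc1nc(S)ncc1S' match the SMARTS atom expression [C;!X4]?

Check the 10 heavy atoms by environment: 2× n (aromatic, X2) → no; 4× c (aromatic, X3) → no; 2× S (X2) → no; 2× C (X4) → no.
No environment satisfies the query, so 0 matching atoms.

0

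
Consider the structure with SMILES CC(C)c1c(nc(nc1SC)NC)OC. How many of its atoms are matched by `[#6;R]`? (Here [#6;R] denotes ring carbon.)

4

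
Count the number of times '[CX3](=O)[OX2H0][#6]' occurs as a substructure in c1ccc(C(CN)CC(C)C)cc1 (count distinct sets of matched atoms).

[CX3](=O)[OX2H0][#6] is the SMARTS for an ester: a carbonyl carbon bonded to an oxygen that is itself bonded to carbon (no H on that O).
No fragment in the molecule satisfies every constraint, giving 0 matches.

0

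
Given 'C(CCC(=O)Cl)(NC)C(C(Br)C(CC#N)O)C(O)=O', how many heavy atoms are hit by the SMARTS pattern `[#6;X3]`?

The query [#6;X3] means: any carbon (aromatic or not) with three total connections.
Check the 19 heavy atoms by environment: 8× C (X4) → no; 1× C (X2) → no; 1× N (X1) → no; 2× O (X2) → no; 2× C (X3) → match; 2× O (X1) → no; 1× Cl (X1) → no; 1× Br (X1) → no; 1× N (X3) → no.
That gives 2 matching atoms.

2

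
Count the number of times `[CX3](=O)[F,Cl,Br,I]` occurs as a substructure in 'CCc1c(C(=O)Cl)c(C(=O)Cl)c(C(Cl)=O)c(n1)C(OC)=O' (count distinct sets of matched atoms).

[CX3](=O)[F,Cl,Br,I] is the SMARTS for an acyl halide: a carbonyl carbon bonded to a halogen.
The molecule carries 3 separate instances of an acyl chloride (-C(=O)Cl) meeting every constraint; each maps to a distinct set of atoms, giving 3 matches.

3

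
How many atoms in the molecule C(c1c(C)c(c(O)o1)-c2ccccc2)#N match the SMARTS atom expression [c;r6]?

The query [c;r6] means: aromatic carbon that belongs to a six-membered ring.
Check the 15 heavy atoms by environment: 1× o (aromatic, in 5-ring) → no; 4× c (aromatic, in 5-ring) → no; 2× C (acyclic) → no; 1× O (acyclic) → no; 6× c (aromatic, in 6-ring) → match; 1× N (acyclic) → no.
That gives 6 matching atoms.

6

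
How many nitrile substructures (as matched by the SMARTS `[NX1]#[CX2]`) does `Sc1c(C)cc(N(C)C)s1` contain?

[NX1]#[CX2] is the SMARTS for a nitrile: a nitrogen triple-bonded to a two-connected carbon.
No fragment in the molecule satisfies every constraint, giving 0 matches.

0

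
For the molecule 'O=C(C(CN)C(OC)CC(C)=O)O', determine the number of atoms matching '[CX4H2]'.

2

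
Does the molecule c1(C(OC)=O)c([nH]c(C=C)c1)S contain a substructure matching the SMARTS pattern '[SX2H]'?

Yes

The pattern [SX2H] describes an aliphatic sulfur with two connections, one being H — a thiol.
The molecule carries a thiol (-SH), whose atoms satisfy every constraint of the query, so the pattern matches.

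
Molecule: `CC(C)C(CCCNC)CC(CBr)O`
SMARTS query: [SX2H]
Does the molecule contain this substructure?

No

The pattern [SX2H] describes an aliphatic sulfur with two connections, one being H — a thiol.
The closest candidate here is a hydroxyl group (-OH), but it is an -OH, not an -SH. No other fragment satisfies the full query, so there is no match.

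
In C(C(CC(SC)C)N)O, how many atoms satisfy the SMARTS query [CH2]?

Check the 9 heavy atoms by environment: 2× C (H2) → match; 2× C (H1) → no; 2× C (H3) → no; 1× N (H2) → no; 1× S (H0) → no; 1× O (H1) → no.
That gives 2 matching atoms.

2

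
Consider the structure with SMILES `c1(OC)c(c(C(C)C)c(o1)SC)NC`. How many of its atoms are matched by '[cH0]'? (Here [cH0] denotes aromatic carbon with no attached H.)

4

The query [cH0] means: aromatic carbon with no attached hydrogen (substituted or ring-fusion).
Check the 14 heavy atoms by environment: 1× o (aromatic, H0) → no; 4× c (aromatic, H0) → match; 1× S (H0) → no; 5× C (H3) → no; 1× C (H1) → no; 1× N (H1) → no; 1× O (H0) → no.
That gives 4 matching atoms.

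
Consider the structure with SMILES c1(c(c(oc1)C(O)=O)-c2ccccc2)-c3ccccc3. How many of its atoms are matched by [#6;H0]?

6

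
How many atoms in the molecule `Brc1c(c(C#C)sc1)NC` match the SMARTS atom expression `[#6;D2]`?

2

Check the 10 heavy atoms by environment: 1× s (aromatic, D2) → no; 1× c (aromatic, D2) → match; 3× c (aromatic, D3) → no; 1× C (D2) → match; 2× C (D1) → no; 1× Br (D1) → no; 1× N (D2) → no.
Summing the matching environments: 1 + 1 = 2 matching atoms.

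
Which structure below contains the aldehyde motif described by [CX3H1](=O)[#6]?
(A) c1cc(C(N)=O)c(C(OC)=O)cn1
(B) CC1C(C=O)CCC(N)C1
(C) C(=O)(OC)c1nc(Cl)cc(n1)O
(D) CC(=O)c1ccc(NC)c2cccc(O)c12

[CX3H1](=O)[#6] describes an sp2 carbon with one H, double-bonded to O and single-bonded to carbon (an aldehyde).
(A) has a methyl-ester group (-C(=O)OCH3) but the carbonyl carbon has H0, not H1.
(B) contains an aldehyde (-CHO), which satisfies every atom and bond constraint.
(C) has a methyl-ester group (-C(=O)OCH3) but the carbonyl carbon has H0, not H1.
(D) has an acetyl/ketone group (-C(=O)CH3) but the carbonyl carbon has H0 (two carbon neighbours), not H1.
So the answer is (B).

B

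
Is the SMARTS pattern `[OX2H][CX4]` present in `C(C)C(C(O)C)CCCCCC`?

The pattern [OX2H][CX4] describes a hydroxyl oxygen bound to an sp3 (X4) carbon — an aliphatic alcohol.
The molecule carries a hydroxyl group (-OH), whose atoms satisfy every constraint of the query, so the pattern matches.

Yes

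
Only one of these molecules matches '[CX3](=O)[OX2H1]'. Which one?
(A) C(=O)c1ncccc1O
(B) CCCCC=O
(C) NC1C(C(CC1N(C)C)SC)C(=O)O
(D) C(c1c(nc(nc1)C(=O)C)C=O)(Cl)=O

[CX3](=O)[OX2H1] describes an sp2 carbon double-bonded to O and single-bonded to an -OH oxygen (a carboxylic acid).
(A) has an aldehyde (-CHO) but there is no singly-bonded oxygen on the carbonyl carbon.
(B) has an aldehyde (-CHO) but there is no singly-bonded oxygen on the carbonyl carbon.
(C) contains a carboxylic acid group (-C(=O)OH), which satisfies every atom and bond constraint.
(D) has an aldehyde (-CHO) but there is no singly-bonded oxygen on the carbonyl carbon.
So the answer is (C).

C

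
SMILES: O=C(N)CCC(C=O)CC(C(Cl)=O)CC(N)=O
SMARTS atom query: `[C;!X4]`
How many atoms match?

4

The query [C;!X4] means: aliphatic carbon that does not have four total connections.
Check the 17 heavy atoms by environment: 6× C (X4) → no; 4× C (X3) → match; 4× O (X1) → no; 2× N (X3) → no; 1× Cl (X1) → no.
That gives 4 matching atoms.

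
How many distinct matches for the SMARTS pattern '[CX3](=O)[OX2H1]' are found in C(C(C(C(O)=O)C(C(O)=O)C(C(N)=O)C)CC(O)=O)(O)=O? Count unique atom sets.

[CX3](=O)[OX2H1] is the SMARTS for a carboxylic acid: an sp2 carbon double-bonded to O and single-bonded to an -OH oxygen.
The molecule carries 4 separate instances of a carboxylic acid group (-C(=O)OH) meeting every constraint; each maps to a distinct set of atoms, giving 4 matches.

4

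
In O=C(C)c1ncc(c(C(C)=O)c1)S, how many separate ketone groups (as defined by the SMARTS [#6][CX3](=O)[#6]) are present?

2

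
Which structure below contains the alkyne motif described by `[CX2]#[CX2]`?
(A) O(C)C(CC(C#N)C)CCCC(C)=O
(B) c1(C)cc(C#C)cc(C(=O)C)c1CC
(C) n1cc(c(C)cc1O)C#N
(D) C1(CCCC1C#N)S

B

[CX2]#[CX2] describes a carbon-carbon triple bond (an alkyne).
(A) has a nitrile (-C#N) but the triple bond is C#N, not C#C.
(B) contains an ethynyl group (-C#CH), which satisfies every atom and bond constraint.
(C) has a nitrile (-C#N) but the triple bond is C#N, not C#C.
(D) has a nitrile (-C#N) but the triple bond is C#N, not C#C.
So the answer is (B).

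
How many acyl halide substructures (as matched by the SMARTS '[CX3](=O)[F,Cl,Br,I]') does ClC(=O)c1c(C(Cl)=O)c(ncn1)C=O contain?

[CX3](=O)[F,Cl,Br,I] is the SMARTS for an acyl halide: a carbonyl carbon bonded to a halogen.
The molecule carries 2 separate instances of an acyl chloride (-C(=O)Cl) meeting every constraint; each maps to a distinct set of atoms, giving 2 matches.

2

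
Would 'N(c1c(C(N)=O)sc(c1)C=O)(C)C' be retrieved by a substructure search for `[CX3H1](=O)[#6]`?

Yes

The pattern [CX3H1](=O)[#6] describes an sp2 carbon with one H, double-bonded to O and single-bonded to carbon — an aldehyde.
The molecule carries an aldehyde (-CHO), whose atoms satisfy every constraint of the query, so the pattern matches.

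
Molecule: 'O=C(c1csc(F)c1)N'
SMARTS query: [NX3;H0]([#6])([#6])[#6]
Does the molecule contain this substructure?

The pattern [NX3;H0]([#6])([#6])[#6] describes a trivalent nitrogen with no H, bonded to three carbons — a tertiary amine.
The closest candidate here is a primary amide (-C(=O)NH2), but the amide nitrogen has H2 and only one carbon neighbour. No other fragment satisfies the full query, so there is no match.

No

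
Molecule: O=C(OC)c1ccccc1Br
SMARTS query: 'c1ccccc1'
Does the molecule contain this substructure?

The pattern c1ccccc1 describes six aromatic carbons in a ring — a benzene ring.
The required atom environment is present in the molecule, so the pattern matches.

Yes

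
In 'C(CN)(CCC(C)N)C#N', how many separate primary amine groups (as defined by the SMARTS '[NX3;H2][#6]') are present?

[NX3;H2][#6] is the SMARTS for a primary amine: a trivalent nitrogen with two H attached to carbon.
The molecule carries 2 separate instances of a primary amino group (-NH2) meeting every constraint; each maps to a distinct set of atoms, giving 2 matches.

2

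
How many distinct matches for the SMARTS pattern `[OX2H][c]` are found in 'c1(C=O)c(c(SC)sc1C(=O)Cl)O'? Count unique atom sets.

[OX2H][c] is the SMARTS for a phenol: a hydroxyl oxygen attached to an aromatic carbon.
Exactly one fragment in the molecule meets all constraints, giving 1 match.

1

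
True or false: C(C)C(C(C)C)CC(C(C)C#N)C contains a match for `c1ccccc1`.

False

The pattern c1ccccc1 describes six aromatic carbons in a ring — a benzene ring.
The closest candidate here is a methyl group (-CH3), but no six-membered all-carbon aromatic ring is present. No other fragment satisfies the full query, so there is no match.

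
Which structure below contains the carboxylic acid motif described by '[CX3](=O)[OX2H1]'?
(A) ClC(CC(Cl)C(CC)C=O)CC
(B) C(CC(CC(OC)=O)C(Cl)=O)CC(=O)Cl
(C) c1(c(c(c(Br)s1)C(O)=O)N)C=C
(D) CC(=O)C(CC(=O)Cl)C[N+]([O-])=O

[CX3](=O)[OX2H1] describes an sp2 carbon double-bonded to O and single-bonded to an -OH oxygen (a carboxylic acid).
(A) has an aldehyde (-CHO) but there is no singly-bonded oxygen on the carbonyl carbon.
(B) has an acyl chloride (-C(=O)Cl) but the carbonyl is bonded to Cl, not to an -OH oxygen.
(C) contains a carboxylic acid group (-C(=O)OH), which satisfies every atom and bond constraint.
(D) has an acyl chloride (-C(=O)Cl) but the carbonyl is bonded to Cl, not to an -OH oxygen.
So the answer is (C).

C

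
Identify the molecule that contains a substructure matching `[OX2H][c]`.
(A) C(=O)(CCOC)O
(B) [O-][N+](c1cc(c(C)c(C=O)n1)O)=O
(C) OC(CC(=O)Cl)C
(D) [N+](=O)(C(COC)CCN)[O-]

[OX2H][c] describes a hydroxyl oxygen attached to an aromatic carbon (a phenol).
(A) has a methoxy ether (-OCH3) but the oxygen has H0, not H1.
(B) contains a hydroxyl group (-OH), which satisfies every atom and bond constraint.
(C) has a hydroxyl group (-OH) but the -OH is on an aliphatic carbon, not an aromatic c.
(D) has a methoxy ether (-OCH3) but the oxygen has H0, not H1.
So the answer is (B).

B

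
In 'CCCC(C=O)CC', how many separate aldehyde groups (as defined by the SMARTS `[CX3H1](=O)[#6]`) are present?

1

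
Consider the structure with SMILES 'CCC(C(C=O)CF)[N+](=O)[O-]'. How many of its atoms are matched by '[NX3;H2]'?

0

Check the 11 heavy atoms by environment: 1× C (H3, X4) → no; 2× C (H2, X4) → no; 2× C (H1, X4) → no; 1× F (H0, X1) → no; 1× N (charge +1, H0, X3) → no; 1× O (charge -1, H0, X1) → no; 2× O (H0, X1) → no; 1× C (H1, X3) → no.
No environment satisfies the query, so 0 matching atoms.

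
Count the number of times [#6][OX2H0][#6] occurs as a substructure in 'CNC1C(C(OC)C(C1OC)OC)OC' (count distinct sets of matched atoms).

4

[#6][OX2H0][#6] is the SMARTS for an ether: an aliphatic oxygen bridging two carbons with no H on the oxygen.
The molecule carries 4 separate instances of a methoxy ether (-OCH3) meeting every constraint; each maps to a distinct set of atoms, giving 4 matches.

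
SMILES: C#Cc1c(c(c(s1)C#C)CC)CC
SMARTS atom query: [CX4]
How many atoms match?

4

The query [CX4] means: C with X4: aliphatic carbon with exactly 4 total connections (bonds + H).
Check the 13 heavy atoms by environment: 1× s (aromatic, X2) → no; 4× c (aromatic, X3) → no; 4× C (X2) → no; 4× C (X4) → match.
That gives 4 matching atoms.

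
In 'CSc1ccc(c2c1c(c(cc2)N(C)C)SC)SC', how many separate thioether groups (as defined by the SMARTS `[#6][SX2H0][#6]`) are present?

[#6][SX2H0][#6] is the SMARTS for a thioether: an aliphatic sulfur bridging two carbons with no H on the sulfur.
The molecule carries 3 separate instances of a methylthio ether (-SCH3) meeting every constraint; each maps to a distinct set of atoms, giving 3 matches.

3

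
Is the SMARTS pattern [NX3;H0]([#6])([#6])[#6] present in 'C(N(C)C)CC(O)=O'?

Yes

The pattern [NX3;H0]([#6])([#6])[#6] describes a trivalent nitrogen with no H, bonded to three carbons — a tertiary amine.
The molecule carries a dimethylamino group (-N(CH3)2), whose atoms satisfy every constraint of the query, so the pattern matches.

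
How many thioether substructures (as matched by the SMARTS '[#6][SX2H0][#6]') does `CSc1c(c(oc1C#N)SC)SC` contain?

3

[#6][SX2H0][#6] is the SMARTS for a thioether: an aliphatic sulfur bridging two carbons with no H on the sulfur.
The molecule carries 3 separate instances of a methylthio ether (-SCH3) meeting every constraint; each maps to a distinct set of atoms, giving 3 matches.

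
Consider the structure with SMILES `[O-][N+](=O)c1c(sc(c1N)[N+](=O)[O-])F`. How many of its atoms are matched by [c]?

4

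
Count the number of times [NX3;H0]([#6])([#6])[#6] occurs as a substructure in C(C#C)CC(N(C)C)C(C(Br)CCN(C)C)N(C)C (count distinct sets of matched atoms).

3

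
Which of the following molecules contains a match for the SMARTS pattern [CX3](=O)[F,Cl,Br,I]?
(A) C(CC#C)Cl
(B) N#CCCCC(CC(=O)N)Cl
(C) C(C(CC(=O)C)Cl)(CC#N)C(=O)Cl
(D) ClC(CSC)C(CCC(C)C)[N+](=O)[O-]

C

[CX3](=O)[F,Cl,Br,I] describes a carbonyl carbon bonded to a halogen (an acyl halide).
(A) has a chloro substituent but the Cl is not on a carbonyl carbon.
(B) has a chloro substituent but the Cl is not on a carbonyl carbon.
(C) contains an acyl chloride (-C(=O)Cl), which satisfies every atom and bond constraint.
(D) has a chloro substituent but the Cl is not on a carbonyl carbon.
So the answer is (C).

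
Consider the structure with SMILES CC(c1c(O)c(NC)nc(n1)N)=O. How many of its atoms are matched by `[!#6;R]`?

The query [!#6;R] means: non-carbon atom that is part of a ring.
Check the 13 heavy atoms by environment: 2× n (aromatic, in 6-ring) → match; 4× c (aromatic, in 6-ring) → no; 2× O (acyclic) → no; 2× N (acyclic) → no; 3× C (acyclic) → no.
That gives 2 matching atoms.

2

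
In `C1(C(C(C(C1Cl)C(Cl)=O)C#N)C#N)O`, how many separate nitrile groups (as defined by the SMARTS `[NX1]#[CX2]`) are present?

2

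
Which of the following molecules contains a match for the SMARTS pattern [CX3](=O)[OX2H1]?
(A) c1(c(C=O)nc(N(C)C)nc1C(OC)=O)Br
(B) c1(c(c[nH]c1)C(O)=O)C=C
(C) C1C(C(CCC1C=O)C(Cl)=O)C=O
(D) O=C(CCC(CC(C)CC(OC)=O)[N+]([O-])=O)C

B

[CX3](=O)[OX2H1] describes an sp2 carbon double-bonded to O and single-bonded to an -OH oxygen (a carboxylic acid).
(A) has an aldehyde (-CHO) but there is no singly-bonded oxygen on the carbonyl carbon.
(B) contains a carboxylic acid group (-C(=O)OH), which satisfies every atom and bond constraint.
(C) has an aldehyde (-CHO) but there is no singly-bonded oxygen on the carbonyl carbon.
(D) has a methyl-ester group (-C(=O)OCH3) but the singly-bonded O has no H (OX2H0, not OX2H1).
So the answer is (B).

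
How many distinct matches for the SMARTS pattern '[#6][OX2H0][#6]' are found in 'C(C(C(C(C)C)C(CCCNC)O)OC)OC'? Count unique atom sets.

2

[#6][OX2H0][#6] is the SMARTS for an ether: an aliphatic oxygen bridging two carbons with no H on the oxygen.
The molecule carries 2 separate instances of a methoxy ether (-OCH3) meeting every constraint; each maps to a distinct set of atoms, giving 2 matches.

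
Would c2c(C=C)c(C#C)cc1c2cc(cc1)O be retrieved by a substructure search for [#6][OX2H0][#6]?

No

The pattern [#6][OX2H0][#6] describes an aliphatic oxygen bridging two carbons with no H on the oxygen — an ether.
The closest candidate here is a hydroxyl group (-OH), but the oxygen has H1, not H0 bridging two carbons. No other fragment satisfies the full query, so there is no match.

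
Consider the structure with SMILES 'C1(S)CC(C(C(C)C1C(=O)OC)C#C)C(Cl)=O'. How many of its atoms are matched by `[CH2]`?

1

Check the 17 heavy atoms by environment: 6× C (H1) → no; 1× C (H2) → match; 3× C (H0) → no; 3× O (H0) → no; 1× Cl (H0) → no; 2× C (H3) → no; 1× S (H1) → no.
That gives 1 matching atom.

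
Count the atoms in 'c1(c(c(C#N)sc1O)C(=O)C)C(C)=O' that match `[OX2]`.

1

The query [OX2] means: aliphatic oxygen with two total connections — ether, hydroxyl, or ester single-bond O.
Check the 14 heavy atoms by environment: 1× s (aromatic, X2) → no; 4× c (aromatic, X3) → no; 2× C (X3) → no; 2× O (X1) → no; 2× C (X4) → no; 1× O (X2) → match; 1× C (X2) → no; 1× N (X1) → no.
That gives 1 matching atom.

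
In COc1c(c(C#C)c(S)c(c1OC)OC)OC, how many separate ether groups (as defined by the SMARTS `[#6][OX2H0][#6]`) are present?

[#6][OX2H0][#6] is the SMARTS for an ether: an aliphatic oxygen bridging two carbons with no H on the oxygen.
The molecule carries 4 separate instances of a methoxy ether (-OCH3) meeting every constraint; each maps to a distinct set of atoms, giving 4 matches.

4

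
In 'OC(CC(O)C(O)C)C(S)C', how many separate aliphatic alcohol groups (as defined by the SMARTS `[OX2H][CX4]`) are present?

[OX2H][CX4] is the SMARTS for an aliphatic alcohol: a hydroxyl oxygen bound to an sp3 (X4) carbon.
The molecule carries 3 separate instances of a hydroxyl group (-OH) meeting every constraint; each maps to a distinct set of atoms, giving 3 matches.

3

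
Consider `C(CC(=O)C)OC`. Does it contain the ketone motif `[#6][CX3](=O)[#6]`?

Yes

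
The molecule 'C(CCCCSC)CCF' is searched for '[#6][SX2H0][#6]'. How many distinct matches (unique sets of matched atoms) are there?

[#6][SX2H0][#6] is the SMARTS for a thioether: an aliphatic sulfur bridging two carbons with no H on the sulfur.
Exactly one fragment in the molecule meets all constraints, giving 1 match.

1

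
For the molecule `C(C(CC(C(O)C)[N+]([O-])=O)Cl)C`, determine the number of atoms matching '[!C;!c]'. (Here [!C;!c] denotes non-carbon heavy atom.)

The query [!C;!c] means: neither aliphatic nor aromatic carbon — same as [!#6].
Check the 12 heavy atoms by environment: 7× C → no; 1× N (charge +1) → match; 1× O (charge -1) → match; 2× O → match; 1× Cl → match.
Summing the matching environments: 1 + 1 + 2 + 1 = 5 matching atoms.

5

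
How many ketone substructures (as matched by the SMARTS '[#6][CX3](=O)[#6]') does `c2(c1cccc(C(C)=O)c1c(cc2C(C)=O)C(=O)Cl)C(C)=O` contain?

3

[#6][CX3](=O)[#6] is the SMARTS for a ketone: a carbonyl carbon (no H) flanked by two carbons.
The molecule carries 3 separate instances of an acetyl/ketone group (-C(=O)CH3) meeting every constraint; each maps to a distinct set of atoms, giving 3 matches.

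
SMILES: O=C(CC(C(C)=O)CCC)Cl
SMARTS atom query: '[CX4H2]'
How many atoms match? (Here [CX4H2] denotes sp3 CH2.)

Check the 11 heavy atoms by environment: 3× C (H2, X4) → match; 1× C (H1, X4) → no; 2× C (H0, X3) → no; 2× O (H0, X1) → no; 2× C (H3, X4) → no; 1× Cl (H0, X1) → no.
That gives 3 matching atoms.

3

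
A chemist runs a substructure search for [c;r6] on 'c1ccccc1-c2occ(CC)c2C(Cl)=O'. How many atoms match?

The query [c;r6] means: aromatic carbon that belongs to a six-membered ring.
Check the 16 heavy atoms by environment: 1× o (aromatic, in 5-ring) → no; 4× c (aromatic, in 5-ring) → no; 6× c (aromatic, in 6-ring) → match; 3× C (acyclic) → no; 1× O (acyclic) → no; 1× Cl (acyclic) → no.
That gives 6 matching atoms.

6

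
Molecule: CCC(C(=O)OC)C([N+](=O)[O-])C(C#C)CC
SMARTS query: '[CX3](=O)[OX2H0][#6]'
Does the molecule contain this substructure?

The pattern [CX3](=O)[OX2H0][#6] describes a carbonyl carbon bonded to an oxygen that is itself bonded to carbon (no H on that O) — an ester.
The molecule carries a methyl-ester group (-C(=O)OCH3), whose atoms satisfy every constraint of the query, so the pattern matches.

Yes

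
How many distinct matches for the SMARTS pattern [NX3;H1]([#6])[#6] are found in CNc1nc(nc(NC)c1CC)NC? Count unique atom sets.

[NX3;H1]([#6])[#6] is the SMARTS for a secondary amine: a trivalent nitrogen with one H, bonded to two carbons.
The molecule carries 3 separate instances of an N-methylamino group (-NHCH3) meeting every constraint; each maps to a distinct set of atoms, giving 3 matches.

3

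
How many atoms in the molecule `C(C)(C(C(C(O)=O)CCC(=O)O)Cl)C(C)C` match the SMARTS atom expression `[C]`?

The query [C] means: uppercase C matches aliphatic (non-aromatic) carbon only.
Check the 16 heavy atoms by environment: 11× C → match; 4× O → no; 1× Cl → no.
That gives 11 matching atoms.

11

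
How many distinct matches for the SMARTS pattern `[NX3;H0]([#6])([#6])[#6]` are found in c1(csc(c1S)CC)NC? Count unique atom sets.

[NX3;H0]([#6])([#6])[#6] is the SMARTS for a tertiary amine: a trivalent nitrogen with no H, bonded to three carbons.
The molecule has an N-methylamino group (-NHCH3), but the nitrogen still has one H (H1), not H0; nothing else fits, so there are 0 matches.

0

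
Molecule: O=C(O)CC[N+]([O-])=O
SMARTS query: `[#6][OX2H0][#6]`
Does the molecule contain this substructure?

The pattern [#6][OX2H0][#6] describes an aliphatic oxygen bridging two carbons with no H on the oxygen — an ether.
The closest candidate here is a carboxylic acid group (-C(=O)OH), but the -OH oxygen has H1; the =O is OX1, not OX2. No other fragment satisfies the full query, so there is no match.

No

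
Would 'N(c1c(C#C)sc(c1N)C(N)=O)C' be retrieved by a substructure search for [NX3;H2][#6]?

The pattern [NX3;H2][#6] describes a trivalent nitrogen with two H attached to carbon — a primary amine.
The molecule carries a primary amino group (-NH2), whose atoms satisfy every constraint of the query, so the pattern matches.

Yes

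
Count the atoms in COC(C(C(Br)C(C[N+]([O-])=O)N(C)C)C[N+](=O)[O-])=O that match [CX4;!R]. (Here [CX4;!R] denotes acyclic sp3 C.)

8

The query [CX4;!R] means: aliphatic carbon with four total connections, not in a ring.
Check the 19 heavy atoms by environment: 8× C (X4, acyclic) → match; 1× C (X3, acyclic) → no; 3× O (X1, acyclic) → no; 1× O (X2, acyclic) → no; 1× Br (X1, acyclic) → no; 1× N (X3, acyclic) → no; 2× N (charge +1, X3, acyclic) → no; 2× O (charge -1, X1, acyclic) → no.
That gives 8 matching atoms.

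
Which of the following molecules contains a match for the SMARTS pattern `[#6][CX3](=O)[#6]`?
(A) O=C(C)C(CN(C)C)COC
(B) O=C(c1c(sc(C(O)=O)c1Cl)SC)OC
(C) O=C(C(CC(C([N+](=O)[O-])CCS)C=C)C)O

A

[#6][CX3](=O)[#6] describes a carbonyl carbon (no H) flanked by two carbons (a ketone).
(A) contains an acetyl/ketone group (-C(=O)CH3), which satisfies every atom and bond constraint.
(B) has a methyl-ester group (-C(=O)OCH3) but one neighbour of the carbonyl carbon is O, not C.
(C) has a carboxylic acid group (-C(=O)OH) but one neighbour of the carbonyl carbon is O, not C.
So the answer is (A).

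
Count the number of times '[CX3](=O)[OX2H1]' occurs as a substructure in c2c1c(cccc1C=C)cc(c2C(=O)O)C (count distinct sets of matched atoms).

[CX3](=O)[OX2H1] is the SMARTS for a carboxylic acid: an sp2 carbon double-bonded to O and single-bonded to an -OH oxygen.
Exactly one fragment in the molecule meets all constraints, giving 1 match.

1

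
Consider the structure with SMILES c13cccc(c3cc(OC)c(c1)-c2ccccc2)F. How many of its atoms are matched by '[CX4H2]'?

0

Check the 19 heavy atoms by environment: 6× c (aromatic, H0, X3) → no; 10× c (aromatic, H1, X3) → no; 1× O (H0, X2) → no; 1× C (H3, X4) → no; 1× F (H0, X1) → no.
No environment satisfies the query, so 0 matching atoms.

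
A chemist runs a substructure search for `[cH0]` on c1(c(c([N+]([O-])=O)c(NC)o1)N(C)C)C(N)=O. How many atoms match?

Check the 16 heavy atoms by environment: 1× o (aromatic, H0) → no; 4× c (aromatic, H0) → match; 1× N (charge +1, H0) → no; 1× O (charge -1, H0) → no; 2× O (H0) → no; 1× N (H0) → no; 3× C (H3) → no; 1× N (H1) → no; 1× C (H0) → no; 1× N (H2) → no.
That gives 4 matching atoms.

4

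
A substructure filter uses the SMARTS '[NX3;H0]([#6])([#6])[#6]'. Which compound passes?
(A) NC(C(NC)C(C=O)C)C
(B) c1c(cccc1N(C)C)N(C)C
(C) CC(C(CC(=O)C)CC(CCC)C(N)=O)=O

[NX3;H0]([#6])([#6])[#6] describes a trivalent nitrogen with no H, bonded to three carbons (a tertiary amine).
(A) has an N-methylamino group (-NHCH3) but the nitrogen still has one H (H1), not H0.
(B) contains a dimethylamino group (-N(CH3)2), which satisfies every atom and bond constraint.
(C) has a primary amide (-C(=O)NH2) but the amide nitrogen has H2 and only one carbon neighbour.
So the answer is (B).

B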